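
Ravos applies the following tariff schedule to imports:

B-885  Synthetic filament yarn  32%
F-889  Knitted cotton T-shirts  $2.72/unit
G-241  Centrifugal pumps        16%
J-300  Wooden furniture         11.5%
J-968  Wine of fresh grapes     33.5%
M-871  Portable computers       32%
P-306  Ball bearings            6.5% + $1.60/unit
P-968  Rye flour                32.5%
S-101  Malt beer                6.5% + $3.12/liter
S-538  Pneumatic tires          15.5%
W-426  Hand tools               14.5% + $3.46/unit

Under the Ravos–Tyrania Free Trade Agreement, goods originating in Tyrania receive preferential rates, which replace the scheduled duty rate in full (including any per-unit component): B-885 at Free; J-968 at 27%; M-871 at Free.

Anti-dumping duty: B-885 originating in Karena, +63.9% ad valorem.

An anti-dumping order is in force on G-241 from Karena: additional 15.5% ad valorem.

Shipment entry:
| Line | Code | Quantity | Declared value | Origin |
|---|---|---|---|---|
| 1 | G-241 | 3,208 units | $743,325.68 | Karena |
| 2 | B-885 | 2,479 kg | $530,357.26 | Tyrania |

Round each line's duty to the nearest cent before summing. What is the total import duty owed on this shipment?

$234,147.59

Line 1 (G-241, Karena, 3,208 units, $743,325.68):
Base rate for G-241 is 16%.
Additional duty on G-241 from Karena: +15.5%. Applied ad valorem rate: 16% + 15.5% = 31.5%.
Duty = $743,325.68 × 31.5% = $234,147.59.
Line 2 (B-885, Tyrania, 2,479 kg, $530,357.26):
Base rate for B-885 is 32%.
Origin Tyrania qualifies under the Ravos–Tyrania agreement and B-885 is covered: preferential rate Free applies instead.
The additional-duty order on B-885 targets Karena, not Tyrania; it does not apply.
Duty = $530,357.26 × 0% = $0.00.
Total = $234,147.59 + $0.00 = $234,147.59.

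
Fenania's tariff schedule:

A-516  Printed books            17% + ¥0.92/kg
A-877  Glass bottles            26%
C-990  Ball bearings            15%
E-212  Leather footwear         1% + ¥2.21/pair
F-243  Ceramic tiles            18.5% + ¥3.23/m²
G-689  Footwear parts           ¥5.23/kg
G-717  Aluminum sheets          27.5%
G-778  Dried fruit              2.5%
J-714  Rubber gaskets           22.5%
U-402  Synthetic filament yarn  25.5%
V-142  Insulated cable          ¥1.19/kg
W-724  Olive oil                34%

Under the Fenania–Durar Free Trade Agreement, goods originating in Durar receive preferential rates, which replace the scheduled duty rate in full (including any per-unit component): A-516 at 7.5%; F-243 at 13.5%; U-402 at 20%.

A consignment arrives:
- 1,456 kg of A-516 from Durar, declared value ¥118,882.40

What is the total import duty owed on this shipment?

Line 1 (A-516, Durar, 1,456 kg, ¥118,882.40):
Base rate for A-516 is 17% + ¥0.92/kg.
Origin Durar qualifies under the Fenania–Durar agreement and A-516 is covered: preferential rate 7.5% applies instead.
Duty = ¥118,882.40 × 7.5% = ¥8,916.18.

¥8,916.18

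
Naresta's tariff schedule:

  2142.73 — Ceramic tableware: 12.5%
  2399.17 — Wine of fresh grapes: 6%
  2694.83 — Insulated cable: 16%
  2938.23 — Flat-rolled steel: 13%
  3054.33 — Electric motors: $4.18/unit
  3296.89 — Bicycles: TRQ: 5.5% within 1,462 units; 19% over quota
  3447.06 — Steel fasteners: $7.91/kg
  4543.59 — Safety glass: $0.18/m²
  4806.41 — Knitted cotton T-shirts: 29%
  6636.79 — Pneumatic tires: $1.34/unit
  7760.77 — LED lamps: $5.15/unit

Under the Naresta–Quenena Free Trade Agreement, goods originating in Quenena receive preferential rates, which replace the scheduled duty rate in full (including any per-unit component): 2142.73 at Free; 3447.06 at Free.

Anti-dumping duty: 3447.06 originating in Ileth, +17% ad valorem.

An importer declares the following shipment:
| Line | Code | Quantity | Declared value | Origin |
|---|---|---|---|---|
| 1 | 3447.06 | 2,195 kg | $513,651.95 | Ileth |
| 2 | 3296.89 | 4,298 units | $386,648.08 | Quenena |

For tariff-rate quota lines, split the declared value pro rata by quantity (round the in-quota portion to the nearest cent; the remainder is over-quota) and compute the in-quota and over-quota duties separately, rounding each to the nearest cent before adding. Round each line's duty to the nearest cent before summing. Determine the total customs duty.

$160,391.01

Line 1 (3447.06, Ileth, 2,195 kg, $513,651.95):
Base rate for 3447.06 is $7.91/kg.
3447.06 has an FTA preferential rate, but origin Ileth is not Quenena; base rate stands.
Additional duty on 3447.06 from Ileth: +17% ad valorem. Applied ad valorem rate = 17%.
Duty = $513,651.95 × 17% + 2,195 × $7.91 = $104,683.28.
Line 2 (3296.89, Quenena, 4,298 units, $386,648.08):
Code 3296.89 is under a tariff-rate quota (threshold 1,462 units). In-quota: 1,462 units at 5.5%; over-quota: 2,836 units at 19%.
Pro-rata value split: in-quota = $386,648.08 × 1,462/4,298 = $131,521.52; over-quota = $386,648.08 − $131,521.52 = $255,126.56.
In-quota duty = $131,521.52 × 5.5% = $7,233.68. Over-quota duty = $255,126.56 × 19% = $48,474.05.
Line duty = $7,233.68 + $48,474.05 = $55,707.73.
Total = $104,683.28 + $55,707.73 = $160,391.01.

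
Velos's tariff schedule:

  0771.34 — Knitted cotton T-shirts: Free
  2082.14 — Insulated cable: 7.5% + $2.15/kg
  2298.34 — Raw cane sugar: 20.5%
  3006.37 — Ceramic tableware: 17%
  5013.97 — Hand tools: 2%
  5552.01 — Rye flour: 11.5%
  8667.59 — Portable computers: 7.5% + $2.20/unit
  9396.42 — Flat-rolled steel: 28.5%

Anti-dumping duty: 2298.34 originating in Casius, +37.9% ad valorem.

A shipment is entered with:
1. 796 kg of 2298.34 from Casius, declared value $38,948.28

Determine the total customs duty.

$22,745.80

Line 1 (2298.34, Casius, 796 kg, $38,948.28):
Base rate for 2298.34 is 20.5%.
Additional duty on 2298.34 from Casius: +37.9%. Applied ad valorem rate: 20.5% + 37.9% = 58.4%.
Duty = $38,948.28 × 58.4% = $22,745.80.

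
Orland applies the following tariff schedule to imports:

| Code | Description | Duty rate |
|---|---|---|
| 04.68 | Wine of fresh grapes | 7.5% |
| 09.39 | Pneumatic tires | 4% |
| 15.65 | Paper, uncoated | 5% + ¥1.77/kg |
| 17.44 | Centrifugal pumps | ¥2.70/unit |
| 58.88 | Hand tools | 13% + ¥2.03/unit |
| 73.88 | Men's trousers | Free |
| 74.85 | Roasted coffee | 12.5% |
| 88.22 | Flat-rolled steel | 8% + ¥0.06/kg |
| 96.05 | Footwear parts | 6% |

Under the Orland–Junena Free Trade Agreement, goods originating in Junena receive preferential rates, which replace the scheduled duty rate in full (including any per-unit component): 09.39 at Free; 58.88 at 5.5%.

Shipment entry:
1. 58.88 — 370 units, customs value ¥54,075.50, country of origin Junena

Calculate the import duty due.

Line 1 (58.88, Junena, 370 units, ¥54,075.50):
Base rate for 58.88 is 13% + ¥2.03/unit.
Origin Junena qualifies under the Orland–Junena agreement and 58.88 is covered: preferential rate 5.5% applies instead.
Duty = ¥54,075.50 × 5.5% = ¥2,974.15.

¥2,974.15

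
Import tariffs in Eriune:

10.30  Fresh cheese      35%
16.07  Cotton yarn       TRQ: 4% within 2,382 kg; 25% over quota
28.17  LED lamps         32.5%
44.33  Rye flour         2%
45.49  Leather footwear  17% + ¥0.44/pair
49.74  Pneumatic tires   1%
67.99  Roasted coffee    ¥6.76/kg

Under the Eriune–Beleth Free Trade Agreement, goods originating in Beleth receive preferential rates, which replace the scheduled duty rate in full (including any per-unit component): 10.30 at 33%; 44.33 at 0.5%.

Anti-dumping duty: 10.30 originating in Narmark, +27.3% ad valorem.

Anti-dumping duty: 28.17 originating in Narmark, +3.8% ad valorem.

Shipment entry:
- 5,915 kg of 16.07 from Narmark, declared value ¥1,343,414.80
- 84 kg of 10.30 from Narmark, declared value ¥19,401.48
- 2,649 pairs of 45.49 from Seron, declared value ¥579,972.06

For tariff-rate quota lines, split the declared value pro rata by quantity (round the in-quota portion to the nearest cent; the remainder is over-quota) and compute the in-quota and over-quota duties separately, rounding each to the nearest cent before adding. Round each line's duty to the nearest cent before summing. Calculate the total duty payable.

Line 1 (16.07, Narmark, 5,915 kg, ¥1,343,414.80):
Code 16.07 is under a tariff-rate quota (threshold 2,382 kg). In-quota: 2,382 kg at 4%; over-quota: 3,533 kg at 25%.
Pro-rata value split: in-quota = ¥1,343,414.80 × 2,382/5,915 = ¥540,999.84; over-quota = ¥1,343,414.80 − ¥540,999.84 = ¥802,414.96.
In-quota duty = ¥540,999.84 × 4% = ¥21,639.99. Over-quota duty = ¥802,414.96 × 25% = ¥200,603.74.
Line duty = ¥21,639.99 + ¥200,603.74 = ¥222,243.73.
Line 2 (10.30, Narmark, 84 kg, ¥19,401.48):
Base rate for 10.30 is 35%.
10.30 has an FTA preferential rate, but origin Narmark is not Beleth; base rate stands.
Additional duty on 10.30 from Narmark: +27.3%. Applied ad valorem rate: 35% + 27.3% = 62.3%.
Duty = ¥19,401.48 × 62.3% = ¥12,087.12.
Line 3 (45.49, Seron, 2,649 pairs, ¥579,972.06):
Base rate for 45.49 is 17% + ¥0.44/pair.
Duty = ¥579,972.06 × 17% + 2,649 × ¥0.44 = ¥99,760.81.
Total = ¥222,243.73 + ¥12,087.12 + ¥99,760.81 = ¥334,091.66.

¥334,091.66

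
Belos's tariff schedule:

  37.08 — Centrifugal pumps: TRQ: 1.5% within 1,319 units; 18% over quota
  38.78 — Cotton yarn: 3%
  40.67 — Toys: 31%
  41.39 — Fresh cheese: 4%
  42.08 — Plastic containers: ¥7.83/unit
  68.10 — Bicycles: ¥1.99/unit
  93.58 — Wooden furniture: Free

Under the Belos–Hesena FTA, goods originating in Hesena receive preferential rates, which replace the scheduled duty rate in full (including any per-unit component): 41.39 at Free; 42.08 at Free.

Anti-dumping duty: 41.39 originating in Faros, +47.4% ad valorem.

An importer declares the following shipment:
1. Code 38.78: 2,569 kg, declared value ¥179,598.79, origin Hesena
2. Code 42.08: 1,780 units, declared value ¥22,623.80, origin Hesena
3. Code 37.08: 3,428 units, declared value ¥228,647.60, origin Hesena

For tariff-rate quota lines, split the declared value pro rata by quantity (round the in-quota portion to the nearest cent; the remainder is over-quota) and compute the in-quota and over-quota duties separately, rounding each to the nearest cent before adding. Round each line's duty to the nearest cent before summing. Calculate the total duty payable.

Line 1 (38.78, Hesena, 2,569 kg, ¥179,598.79):
Base rate for 38.78 is 3%.
Origin Hesena is the FTA partner but 38.78 is not on the preference list; base rate stands.
Duty = ¥179,598.79 × 3% = ¥5,387.96.
Line 2 (42.08, Hesena, 1,780 units, ¥22,623.80):
Base rate for 42.08 is ¥7.83/unit.
Origin Hesena qualifies under the Belos–Hesena agreement and 42.08 is covered: preferential rate Free applies instead.
Duty = ¥22,623.80 × 0% = ¥0.00.
Line 3 (37.08, Hesena, 3,428 units, ¥228,647.60):
Code 37.08 is under a tariff-rate quota (threshold 1,319 units). In-quota: 1,319 units at 1.5%; over-quota: 2,109 units at 18%.
Pro-rata value split: in-quota = ¥228,647.60 × 1,319/3,428 = ¥87,977.30; over-quota = ¥228,647.60 − ¥87,977.30 = ¥140,670.30.
In-quota duty = ¥87,977.30 × 1.5% = ¥1,319.66. Over-quota duty = ¥140,670.30 × 18% = ¥25,320.65.
Line duty = ¥1,319.66 + ¥25,320.65 = ¥26,640.31.
Total = ¥5,387.96 + ¥0.00 + ¥26,640.31 = ¥32,028.27.

¥32,028.27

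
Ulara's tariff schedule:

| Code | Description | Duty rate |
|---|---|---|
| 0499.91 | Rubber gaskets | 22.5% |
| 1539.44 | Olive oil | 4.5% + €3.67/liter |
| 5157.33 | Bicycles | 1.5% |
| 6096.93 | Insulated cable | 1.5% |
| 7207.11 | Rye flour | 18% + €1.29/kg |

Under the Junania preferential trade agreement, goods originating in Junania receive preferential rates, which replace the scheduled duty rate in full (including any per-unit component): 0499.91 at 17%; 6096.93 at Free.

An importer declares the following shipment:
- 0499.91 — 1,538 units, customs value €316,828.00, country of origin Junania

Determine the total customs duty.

Line 1 (0499.91, Junania, 1,538 units, €316,828.00):
Base rate for 0499.91 is 22.5%.
Origin Junania qualifies under the Ulara–Junania agreement and 0499.91 is covered: preferential rate 17% applies instead.
Duty = €316,828.00 × 17% = €53,860.76.

€53,860.76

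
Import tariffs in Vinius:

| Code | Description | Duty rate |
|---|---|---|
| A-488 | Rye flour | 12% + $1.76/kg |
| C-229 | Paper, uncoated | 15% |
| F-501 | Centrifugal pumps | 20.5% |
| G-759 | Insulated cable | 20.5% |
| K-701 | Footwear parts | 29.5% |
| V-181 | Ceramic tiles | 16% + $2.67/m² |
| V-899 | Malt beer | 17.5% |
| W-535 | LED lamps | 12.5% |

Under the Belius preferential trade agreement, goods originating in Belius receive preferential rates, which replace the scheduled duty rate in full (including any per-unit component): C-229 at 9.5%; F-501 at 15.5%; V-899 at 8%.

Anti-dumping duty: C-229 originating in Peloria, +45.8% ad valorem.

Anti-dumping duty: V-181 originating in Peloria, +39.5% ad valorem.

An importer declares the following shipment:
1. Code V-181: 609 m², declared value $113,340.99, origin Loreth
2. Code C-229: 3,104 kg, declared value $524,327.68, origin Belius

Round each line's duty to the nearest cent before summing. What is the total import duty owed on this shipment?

$69,571.72

Line 1 (V-181, Loreth, 609 m², $113,340.99):
Base rate for V-181 is 16% + $2.67/m².
The additional-duty order on V-181 targets Peloria, not Loreth; it does not apply.
Duty = $113,340.99 × 16% + 609 × $2.67 = $19,760.59.
Line 2 (C-229, Belius, 3,104 kg, $524,327.68):
Base rate for C-229 is 15%.
Origin Belius qualifies under the Vinius–Belius agreement and C-229 is covered: preferential rate 9.5% applies instead.
The additional-duty order on C-229 targets Peloria, not Belius; it does not apply.
Duty = $524,327.68 × 9.5% = $49,811.13.
Total = $19,760.59 + $49,811.13 = $69,571.72.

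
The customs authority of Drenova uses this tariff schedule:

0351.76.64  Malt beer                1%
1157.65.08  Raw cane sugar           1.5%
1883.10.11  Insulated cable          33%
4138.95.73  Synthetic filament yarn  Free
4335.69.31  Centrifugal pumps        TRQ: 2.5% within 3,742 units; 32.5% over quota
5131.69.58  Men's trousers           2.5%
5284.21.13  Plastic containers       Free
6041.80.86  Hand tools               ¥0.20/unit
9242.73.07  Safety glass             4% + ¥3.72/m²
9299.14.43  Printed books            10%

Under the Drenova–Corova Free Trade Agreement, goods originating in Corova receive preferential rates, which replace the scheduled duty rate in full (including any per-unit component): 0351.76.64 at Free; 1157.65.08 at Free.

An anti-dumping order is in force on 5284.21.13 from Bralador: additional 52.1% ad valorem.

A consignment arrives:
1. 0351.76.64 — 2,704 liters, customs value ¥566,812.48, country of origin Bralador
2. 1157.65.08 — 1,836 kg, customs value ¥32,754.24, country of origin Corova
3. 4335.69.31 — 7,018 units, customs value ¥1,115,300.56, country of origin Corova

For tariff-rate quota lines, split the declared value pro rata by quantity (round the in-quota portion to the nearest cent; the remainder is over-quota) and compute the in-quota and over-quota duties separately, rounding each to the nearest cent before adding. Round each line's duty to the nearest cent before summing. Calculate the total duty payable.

Line 1 (0351.76.64, Bralador, 2,704 liters, ¥566,812.48):
Base rate for 0351.76.64 is 1%.
0351.76.64 has an FTA preferential rate, but origin Bralador is not Corova; base rate stands.
Duty = ¥566,812.48 × 1% = ¥5,668.12.
Line 2 (1157.65.08, Corova, 1,836 kg, ¥32,754.24):
Base rate for 1157.65.08 is 1.5%.
Origin Corova qualifies under the Drenova–Corova agreement and 1157.65.08 is covered: preferential rate Free applies instead.
Duty = ¥32,754.24 × 0% = ¥0.00.
Line 3 (4335.69.31, Corova, 7,018 units, ¥1,115,300.56):
Code 4335.69.31 is under a tariff-rate quota (threshold 3,742 units). In-quota: 3,742 units at 2.5%; over-quota: 3,276 units at 32.5%.
Pro-rata value split: in-quota = ¥1,115,300.56 × 3,742/7,018 = ¥594,678.64; over-quota = ¥1,115,300.56 − ¥594,678.64 = ¥520,621.92.
In-quota duty = ¥594,678.64 × 2.5% = ¥14,866.97. Over-quota duty = ¥520,621.92 × 32.5% = ¥169,202.12.
Line duty = ¥14,866.97 + ¥169,202.12 = ¥184,069.09.
Total = ¥5,668.12 + ¥0.00 + ¥184,069.09 = ¥189,737.21.

¥189,737.21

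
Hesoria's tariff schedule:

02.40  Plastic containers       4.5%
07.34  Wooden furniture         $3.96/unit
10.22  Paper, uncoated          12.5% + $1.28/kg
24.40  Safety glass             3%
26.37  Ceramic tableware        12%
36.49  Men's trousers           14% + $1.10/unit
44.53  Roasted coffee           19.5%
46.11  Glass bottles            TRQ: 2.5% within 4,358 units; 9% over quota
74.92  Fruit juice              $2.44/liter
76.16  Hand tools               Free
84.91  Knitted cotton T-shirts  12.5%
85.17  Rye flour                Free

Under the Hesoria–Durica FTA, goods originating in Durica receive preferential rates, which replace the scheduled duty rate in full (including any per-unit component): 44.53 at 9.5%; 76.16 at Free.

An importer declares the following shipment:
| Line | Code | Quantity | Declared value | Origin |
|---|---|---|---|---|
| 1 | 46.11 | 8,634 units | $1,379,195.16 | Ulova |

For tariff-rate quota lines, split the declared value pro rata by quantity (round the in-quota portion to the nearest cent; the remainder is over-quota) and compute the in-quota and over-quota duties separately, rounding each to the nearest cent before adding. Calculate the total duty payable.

$78,878.01

Line 1 (46.11, Ulova, 8,634 units, $1,379,195.16):
Code 46.11 is under a tariff-rate quota (threshold 4,358 units). In-quota: 4,358 units at 2.5%; over-quota: 4,276 units at 9%.
Pro-rata value split: in-quota = $1,379,195.16 × 4,358/8,634 = $696,146.92; over-quota = $1,379,195.16 − $696,146.92 = $683,048.24.
In-quota duty = $696,146.92 × 2.5% = $17,403.67. Over-quota duty = $683,048.24 × 9% = $61,474.34.
Line duty = $17,403.67 + $61,474.34 = $78,878.01.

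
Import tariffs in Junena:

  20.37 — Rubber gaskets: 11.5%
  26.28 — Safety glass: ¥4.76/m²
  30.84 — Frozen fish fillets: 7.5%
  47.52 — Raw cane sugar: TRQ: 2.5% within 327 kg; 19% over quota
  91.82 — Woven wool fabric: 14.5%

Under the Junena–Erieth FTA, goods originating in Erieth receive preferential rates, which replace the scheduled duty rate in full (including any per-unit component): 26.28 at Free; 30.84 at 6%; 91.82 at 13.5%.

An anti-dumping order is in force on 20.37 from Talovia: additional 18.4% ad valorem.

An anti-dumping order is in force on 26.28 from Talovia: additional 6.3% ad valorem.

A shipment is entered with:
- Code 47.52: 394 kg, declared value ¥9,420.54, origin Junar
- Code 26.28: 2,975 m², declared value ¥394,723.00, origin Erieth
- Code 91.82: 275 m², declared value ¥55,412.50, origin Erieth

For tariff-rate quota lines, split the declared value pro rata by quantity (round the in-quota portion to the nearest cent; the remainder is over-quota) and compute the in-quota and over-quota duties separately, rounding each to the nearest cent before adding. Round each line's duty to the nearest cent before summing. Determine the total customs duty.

Line 1 (47.52, Junar, 394 kg, ¥9,420.54):
Code 47.52 is under a tariff-rate quota (threshold 327 kg). In-quota: 327 kg at 2.5%; over-quota: 67 kg at 19%.
Pro-rata value split: in-quota = ¥9,420.54 × 327/394 = ¥7,818.57; over-quota = ¥9,420.54 − ¥7,818.57 = ¥1,601.97.
In-quota duty = ¥7,818.57 × 2.5% = ¥195.46. Over-quota duty = ¥1,601.97 × 19% = ¥304.37.
Line duty = ¥195.46 + ¥304.37 = ¥499.83.
Line 2 (26.28, Erieth, 2,975 m², ¥394,723.00):
Base rate for 26.28 is ¥4.76/m².
Origin Erieth qualifies under the Junena–Erieth agreement and 26.28 is covered: preferential rate Free applies instead.
The additional-duty order on 26.28 targets Talovia, not Erieth; it does not apply.
Duty = ¥394,723.00 × 0% = ¥0.00.
Line 3 (91.82, Erieth, 275 m², ¥55,412.50):
Base rate for 91.82 is 14.5%.
Origin Erieth qualifies under the Junena–Erieth agreement and 91.82 is covered: preferential rate 13.5% applies instead.
Duty = ¥55,412.50 × 13.5% = ¥7,480.69.
Total = ¥499.83 + ¥0.00 + ¥7,480.69 = ¥7,980.52.

¥7,980.52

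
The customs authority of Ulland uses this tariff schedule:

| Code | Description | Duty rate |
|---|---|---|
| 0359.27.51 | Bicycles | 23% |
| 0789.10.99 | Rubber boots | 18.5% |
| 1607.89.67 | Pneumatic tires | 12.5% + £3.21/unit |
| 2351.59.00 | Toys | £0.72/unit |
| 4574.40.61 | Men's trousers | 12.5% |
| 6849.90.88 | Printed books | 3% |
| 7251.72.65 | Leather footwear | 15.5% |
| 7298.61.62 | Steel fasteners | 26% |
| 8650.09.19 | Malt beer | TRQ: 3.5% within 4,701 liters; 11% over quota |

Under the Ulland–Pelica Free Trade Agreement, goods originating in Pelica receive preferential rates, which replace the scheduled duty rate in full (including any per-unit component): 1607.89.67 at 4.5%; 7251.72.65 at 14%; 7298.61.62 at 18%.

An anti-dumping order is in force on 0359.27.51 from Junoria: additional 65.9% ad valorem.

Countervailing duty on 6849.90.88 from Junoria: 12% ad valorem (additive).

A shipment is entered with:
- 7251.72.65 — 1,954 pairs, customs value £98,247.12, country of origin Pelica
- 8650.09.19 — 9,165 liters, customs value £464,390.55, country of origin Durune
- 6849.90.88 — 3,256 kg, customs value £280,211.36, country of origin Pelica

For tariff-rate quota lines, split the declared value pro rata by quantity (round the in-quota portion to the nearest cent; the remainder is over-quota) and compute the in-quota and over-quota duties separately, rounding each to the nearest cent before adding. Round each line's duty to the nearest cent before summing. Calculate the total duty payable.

£55,378.93

Line 1 (7251.72.65, Pelica, 1,954 pairs, £98,247.12):
Base rate for 7251.72.65 is 15.5%.
Origin Pelica qualifies under the Ulland–Pelica agreement and 7251.72.65 is covered: preferential rate 14% applies instead.
Duty = £98,247.12 × 14% = £13,754.60.
Line 2 (8650.09.19, Durune, 9,165 liters, £464,390.55):
Code 8650.09.19 is under a tariff-rate quota (threshold 4,701 liters). In-quota: 4,701 liters at 3.5%; over-quota: 4,464 liters at 11%.
Pro-rata value split: in-quota = £464,390.55 × 4,701/9,165 = £238,199.67; over-quota = £464,390.55 − £238,199.67 = £226,190.88.
In-quota duty = £238,199.67 × 3.5% = £8,336.99. Over-quota duty = £226,190.88 × 11% = £24,881.00.
Line duty = £8,336.99 + £24,881.00 = £33,217.99.
Line 3 (6849.90.88, Pelica, 3,256 kg, £280,211.36):
Base rate for 6849.90.88 is 3%.
Origin Pelica is the FTA partner but 6849.90.88 is not on the preference list; base rate stands.
The additional-duty order on 6849.90.88 targets Junoria, not Pelica; it does not apply.
Duty = £280,211.36 × 3% = £8,406.34.
Total = £13,754.60 + £33,217.99 + £8,406.34 = £55,378.93.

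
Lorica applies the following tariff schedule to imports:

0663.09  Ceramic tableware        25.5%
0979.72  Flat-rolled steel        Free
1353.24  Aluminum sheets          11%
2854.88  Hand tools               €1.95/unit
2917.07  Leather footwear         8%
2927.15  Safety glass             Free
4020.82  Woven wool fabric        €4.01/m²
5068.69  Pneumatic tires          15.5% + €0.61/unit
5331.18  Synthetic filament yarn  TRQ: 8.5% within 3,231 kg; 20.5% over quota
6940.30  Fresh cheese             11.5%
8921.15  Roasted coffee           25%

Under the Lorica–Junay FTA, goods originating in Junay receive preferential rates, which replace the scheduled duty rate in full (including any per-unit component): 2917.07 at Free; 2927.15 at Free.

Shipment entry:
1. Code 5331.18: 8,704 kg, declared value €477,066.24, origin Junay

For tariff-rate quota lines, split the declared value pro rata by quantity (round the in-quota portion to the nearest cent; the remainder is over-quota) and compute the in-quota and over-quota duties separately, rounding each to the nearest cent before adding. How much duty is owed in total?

€76,547.64

Line 1 (5331.18, Junay, 8,704 kg, €477,066.24):
Code 5331.18 is under a tariff-rate quota (threshold 3,231 kg). In-quota: 3,231 kg at 8.5%; over-quota: 5,473 kg at 20.5%.
Pro-rata value split: in-quota = €477,066.24 × 3,231/8,704 = €177,091.11; over-quota = €477,066.24 − €177,091.11 = €299,975.13.
In-quota duty = €177,091.11 × 8.5% = €15,052.74. Over-quota duty = €299,975.13 × 20.5% = €61,494.90.
Line duty = €15,052.74 + €61,494.90 = €76,547.64.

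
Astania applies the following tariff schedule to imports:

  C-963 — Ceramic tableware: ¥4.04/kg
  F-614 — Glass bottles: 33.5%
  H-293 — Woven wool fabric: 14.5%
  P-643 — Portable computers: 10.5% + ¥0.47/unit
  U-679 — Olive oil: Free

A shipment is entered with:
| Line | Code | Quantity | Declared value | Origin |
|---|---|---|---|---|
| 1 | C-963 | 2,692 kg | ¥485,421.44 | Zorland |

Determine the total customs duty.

Line 1 (C-963, Zorland, 2,692 kg, ¥485,421.44):
Base rate for C-963 is ¥4.04/kg.
Duty = 2,692 × ¥4.04 = ¥10,875.68.

¥10,875.68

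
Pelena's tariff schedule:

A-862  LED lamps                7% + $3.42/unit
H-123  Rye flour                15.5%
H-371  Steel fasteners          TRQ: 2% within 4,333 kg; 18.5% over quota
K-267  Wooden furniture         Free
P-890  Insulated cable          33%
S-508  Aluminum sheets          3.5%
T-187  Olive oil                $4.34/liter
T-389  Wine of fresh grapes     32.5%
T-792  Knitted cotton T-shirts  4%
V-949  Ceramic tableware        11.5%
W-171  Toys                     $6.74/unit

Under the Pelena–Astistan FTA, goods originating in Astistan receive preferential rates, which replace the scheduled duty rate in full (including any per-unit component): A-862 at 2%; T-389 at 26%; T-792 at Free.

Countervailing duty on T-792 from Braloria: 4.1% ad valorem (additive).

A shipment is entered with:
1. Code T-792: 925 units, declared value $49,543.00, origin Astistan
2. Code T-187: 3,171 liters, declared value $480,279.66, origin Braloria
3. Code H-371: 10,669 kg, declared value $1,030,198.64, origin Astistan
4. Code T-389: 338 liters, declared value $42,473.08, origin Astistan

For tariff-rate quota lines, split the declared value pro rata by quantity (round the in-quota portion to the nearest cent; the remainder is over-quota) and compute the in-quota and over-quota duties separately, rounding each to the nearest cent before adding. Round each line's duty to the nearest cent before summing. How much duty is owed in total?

$146,356.80

Line 1 (T-792, Astistan, 925 units, $49,543.00):
Base rate for T-792 is 4%.
Origin Astistan qualifies under the Pelena–Astistan agreement and T-792 is covered: preferential rate Free applies instead.
The additional-duty order on T-792 targets Braloria, not Astistan; it does not apply.
Duty = $49,543.00 × 0% = $0.00.
Line 2 (T-187, Braloria, 3,171 liters, $480,279.66):
Base rate for T-187 is $4.34/liter.
Duty = 3,171 × $4.34 = $13,762.14.
Line 3 (H-371, Astistan, 10,669 kg, $1,030,198.64):
Code H-371 is under a tariff-rate quota (threshold 4,333 kg). In-quota: 4,333 kg at 2%; over-quota: 6,336 kg at 18.5%.
Pro-rata value split: in-quota = $1,030,198.64 × 4,333/10,669 = $418,394.48; over-quota = $1,030,198.64 − $418,394.48 = $611,804.16.
In-quota duty = $418,394.48 × 2% = $8,367.89. Over-quota duty = $611,804.16 × 18.5% = $113,183.77.
Line duty = $8,367.89 + $113,183.77 = $121,551.66.
Line 4 (T-389, Astistan, 338 liters, $42,473.08):
Base rate for T-389 is 32.5%.
Origin Astistan qualifies under the Pelena–Astistan agreement and T-389 is covered: preferential rate 26% applies instead.
Duty = $42,473.08 × 26% = $11,043.00.
Total = $0.00 + $13,762.14 + $121,551.66 + $11,043.00 = $146,356.80.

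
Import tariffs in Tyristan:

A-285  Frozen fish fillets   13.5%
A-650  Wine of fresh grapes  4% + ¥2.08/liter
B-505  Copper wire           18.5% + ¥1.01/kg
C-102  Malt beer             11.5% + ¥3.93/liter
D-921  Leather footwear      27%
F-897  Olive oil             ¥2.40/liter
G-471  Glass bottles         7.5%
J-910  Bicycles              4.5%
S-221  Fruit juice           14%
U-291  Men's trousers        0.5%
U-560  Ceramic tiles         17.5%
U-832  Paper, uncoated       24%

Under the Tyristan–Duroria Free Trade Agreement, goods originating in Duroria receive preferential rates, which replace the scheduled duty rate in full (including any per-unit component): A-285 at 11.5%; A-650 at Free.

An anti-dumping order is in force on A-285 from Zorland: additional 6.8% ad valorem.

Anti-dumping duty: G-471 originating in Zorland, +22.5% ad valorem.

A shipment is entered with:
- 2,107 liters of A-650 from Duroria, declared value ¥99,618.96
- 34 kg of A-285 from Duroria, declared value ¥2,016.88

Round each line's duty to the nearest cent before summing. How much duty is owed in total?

¥231.94

Line 1 (A-650, Duroria, 2,107 liters, ¥99,618.96):
Base rate for A-650 is 4% + ¥2.08/liter.
Origin Duroria qualifies under the Tyristan–Duroria agreement and A-650 is covered: preferential rate Free applies instead.
Duty = ¥99,618.96 × 0% = ¥0.00.
Line 2 (A-285, Duroria, 34 kg, ¥2,016.88):
Base rate for A-285 is 13.5%.
Origin Duroria qualifies under the Tyristan–Duroria agreement and A-285 is covered: preferential rate 11.5% applies instead.
The additional-duty order on A-285 targets Zorland, not Duroria; it does not apply.
Duty = ¥2,016.88 × 11.5% = ¥231.94.
Total = ¥0.00 + ¥231.94 = ¥231.94.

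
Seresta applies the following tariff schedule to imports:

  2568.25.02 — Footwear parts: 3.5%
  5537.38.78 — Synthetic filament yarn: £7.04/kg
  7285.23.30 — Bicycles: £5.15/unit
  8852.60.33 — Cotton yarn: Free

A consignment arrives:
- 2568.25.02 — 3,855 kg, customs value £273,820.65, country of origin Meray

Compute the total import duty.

£9,583.72

Line 1 (2568.25.02, Meray, 3,855 kg, £273,820.65):
Base rate for 2568.25.02 is 3.5%.
Duty = £273,820.65 × 3.5% = £9,583.72.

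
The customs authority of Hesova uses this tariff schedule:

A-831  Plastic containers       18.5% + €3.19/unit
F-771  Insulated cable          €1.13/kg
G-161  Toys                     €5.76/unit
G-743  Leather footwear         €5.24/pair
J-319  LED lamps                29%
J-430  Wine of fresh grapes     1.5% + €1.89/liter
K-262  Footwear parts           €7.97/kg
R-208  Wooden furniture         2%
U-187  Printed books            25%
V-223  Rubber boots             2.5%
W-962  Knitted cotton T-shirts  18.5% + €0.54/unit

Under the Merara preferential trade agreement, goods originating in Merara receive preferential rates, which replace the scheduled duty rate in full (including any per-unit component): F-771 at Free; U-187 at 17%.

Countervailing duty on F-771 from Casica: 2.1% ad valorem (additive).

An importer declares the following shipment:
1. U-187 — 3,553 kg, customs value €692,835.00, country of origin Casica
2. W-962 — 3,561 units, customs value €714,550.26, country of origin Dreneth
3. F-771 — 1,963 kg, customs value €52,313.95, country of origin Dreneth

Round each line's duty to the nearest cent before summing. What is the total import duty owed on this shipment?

€309,541.68

Line 1 (U-187, Casica, 3,553 kg, €692,835.00):
Base rate for U-187 is 25%.
U-187 has an FTA preferential rate, but origin Casica is not Merara; base rate stands.
Duty = €692,835.00 × 25% = €173,208.75.
Line 2 (W-962, Dreneth, 3,561 units, €714,550.26):
Base rate for W-962 is 18.5% + €0.54/unit.
Duty = €714,550.26 × 18.5% + 3,561 × €0.54 = €134,114.74.
Line 3 (F-771, Dreneth, 1,963 kg, €52,313.95):
Base rate for F-771 is €1.13/kg.
F-771 has an FTA preferential rate, but origin Dreneth is not Merara; base rate stands.
The additional-duty order on F-771 targets Casica, not Dreneth; it does not apply.
Duty = 1,963 × €1.13 = €2,218.19.
Total = €173,208.75 + €134,114.74 + €2,218.19 = €309,541.68.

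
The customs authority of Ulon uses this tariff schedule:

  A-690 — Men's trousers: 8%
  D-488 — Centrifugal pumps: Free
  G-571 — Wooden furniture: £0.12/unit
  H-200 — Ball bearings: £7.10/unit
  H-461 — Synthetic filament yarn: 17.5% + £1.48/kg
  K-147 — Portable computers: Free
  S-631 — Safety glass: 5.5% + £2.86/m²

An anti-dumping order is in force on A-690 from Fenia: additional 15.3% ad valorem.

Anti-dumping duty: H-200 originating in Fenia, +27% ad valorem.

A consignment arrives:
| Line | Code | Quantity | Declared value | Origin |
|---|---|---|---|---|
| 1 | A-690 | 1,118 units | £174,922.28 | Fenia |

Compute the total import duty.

Line 1 (A-690, Fenia, 1,118 units, £174,922.28):
Base rate for A-690 is 8%.
Additional duty on A-690 from Fenia: +15.3%. Applied ad valorem rate: 8% + 15.3% = 23.3%.
Duty = £174,922.28 × 23.3% = £40,756.89.

£40,756.89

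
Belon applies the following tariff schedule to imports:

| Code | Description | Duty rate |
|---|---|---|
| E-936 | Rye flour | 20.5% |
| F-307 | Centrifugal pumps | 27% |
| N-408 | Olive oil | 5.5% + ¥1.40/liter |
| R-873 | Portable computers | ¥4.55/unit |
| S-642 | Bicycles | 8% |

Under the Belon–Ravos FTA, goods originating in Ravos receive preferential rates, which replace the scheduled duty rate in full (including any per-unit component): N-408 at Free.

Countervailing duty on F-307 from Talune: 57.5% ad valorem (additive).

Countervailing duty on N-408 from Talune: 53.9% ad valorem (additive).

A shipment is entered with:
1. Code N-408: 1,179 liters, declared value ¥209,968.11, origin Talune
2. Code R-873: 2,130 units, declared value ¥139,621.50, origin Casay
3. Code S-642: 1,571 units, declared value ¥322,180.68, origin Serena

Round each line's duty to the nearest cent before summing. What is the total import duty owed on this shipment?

Line 1 (N-408, Talune, 1,179 liters, ¥209,968.11):
Base rate for N-408 is 5.5% + ¥1.40/liter.
N-408 has an FTA preferential rate, but origin Talune is not Ravos; base rate stands.
Additional duty on N-408 from Talune: +53.9%. Applied ad valorem rate: 5.5% + 53.9% = 59.4%.
Duty = ¥209,968.11 × 59.4% + 1,179 × ¥1.40 = ¥126,371.66.
Line 2 (R-873, Casay, 2,130 units, ¥139,621.50):
Base rate for R-873 is ¥4.55/unit.
Duty = 2,130 × ¥4.55 = ¥9,691.50.
Line 3 (S-642, Serena, 1,571 units, ¥322,180.68):
Base rate for S-642 is 8%.
Duty = ¥322,180.68 × 8% = ¥25,774.45.
Total = ¥126,371.66 + ¥9,691.50 + ¥25,774.45 = ¥161,837.61.

¥161,837.61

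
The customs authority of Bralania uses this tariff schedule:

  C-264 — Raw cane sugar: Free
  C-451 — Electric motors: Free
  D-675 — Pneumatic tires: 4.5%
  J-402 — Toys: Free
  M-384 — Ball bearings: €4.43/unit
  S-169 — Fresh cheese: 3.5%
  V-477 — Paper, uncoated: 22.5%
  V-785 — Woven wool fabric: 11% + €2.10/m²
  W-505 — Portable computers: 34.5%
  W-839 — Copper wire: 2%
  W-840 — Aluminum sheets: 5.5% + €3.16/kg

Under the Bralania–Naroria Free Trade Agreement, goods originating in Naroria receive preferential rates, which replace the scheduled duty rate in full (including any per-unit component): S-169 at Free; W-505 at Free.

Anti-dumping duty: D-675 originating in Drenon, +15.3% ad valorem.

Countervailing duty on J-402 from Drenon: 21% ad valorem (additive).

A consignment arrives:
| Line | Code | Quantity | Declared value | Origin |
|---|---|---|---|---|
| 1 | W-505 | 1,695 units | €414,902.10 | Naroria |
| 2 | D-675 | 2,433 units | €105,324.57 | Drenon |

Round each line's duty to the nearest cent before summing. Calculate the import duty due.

Line 1 (W-505, Naroria, 1,695 units, €414,902.10):
Base rate for W-505 is 34.5%.
Origin Naroria qualifies under the Bralania–Naroria agreement and W-505 is covered: preferential rate Free applies instead.
Duty = €414,902.10 × 0% = €0.00.
Line 2 (D-675, Drenon, 2,433 units, €105,324.57):
Base rate for D-675 is 4.5%.
Additional duty on D-675 from Drenon: +15.3%. Applied ad valorem rate: 4.5% + 15.3% = 19.8%.
Duty = €105,324.57 × 19.8% = €20,854.26.
Total = €0.00 + €20,854.26 = €20,854.26.

€20,854.26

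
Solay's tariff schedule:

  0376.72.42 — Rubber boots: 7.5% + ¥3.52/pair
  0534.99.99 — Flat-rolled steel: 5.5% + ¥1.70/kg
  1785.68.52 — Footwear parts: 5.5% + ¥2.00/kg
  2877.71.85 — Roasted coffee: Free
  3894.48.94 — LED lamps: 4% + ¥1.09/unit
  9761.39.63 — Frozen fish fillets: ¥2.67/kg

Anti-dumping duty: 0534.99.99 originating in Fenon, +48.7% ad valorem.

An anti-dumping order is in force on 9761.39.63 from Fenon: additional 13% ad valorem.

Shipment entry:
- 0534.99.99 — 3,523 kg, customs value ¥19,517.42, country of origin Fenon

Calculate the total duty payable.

Line 1 (0534.99.99, Fenon, 3,523 kg, ¥19,517.42):
Base rate for 0534.99.99 is 5.5% + ¥1.70/kg.
Additional duty on 0534.99.99 from Fenon: +48.7%. Applied ad valorem rate: 5.5% + 48.7% = 54.2%.
Duty = ¥19,517.42 × 54.2% + 3,523 × ¥1.70 = ¥16,567.54.

¥16,567.54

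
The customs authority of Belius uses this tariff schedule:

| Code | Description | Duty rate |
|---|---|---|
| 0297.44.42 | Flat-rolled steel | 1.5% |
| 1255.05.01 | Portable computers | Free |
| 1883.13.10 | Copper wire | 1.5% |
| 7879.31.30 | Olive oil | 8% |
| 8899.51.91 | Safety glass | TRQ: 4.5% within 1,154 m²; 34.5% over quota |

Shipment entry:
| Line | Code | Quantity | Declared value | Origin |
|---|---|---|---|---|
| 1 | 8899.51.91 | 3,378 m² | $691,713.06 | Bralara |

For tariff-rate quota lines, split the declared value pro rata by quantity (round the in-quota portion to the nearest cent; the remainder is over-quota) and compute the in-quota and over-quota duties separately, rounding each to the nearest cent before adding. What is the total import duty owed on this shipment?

$167,749.64

Line 1 (8899.51.91, Bralara, 3,378 m², $691,713.06):
Code 8899.51.91 is under a tariff-rate quota (threshold 1,154 m²). In-quota: 1,154 m² at 4.5%; over-quota: 2,224 m² at 34.5%.
Pro-rata value split: in-quota = $691,713.06 × 1,154/3,378 = $236,304.58; over-quota = $691,713.06 − $236,304.58 = $455,408.48.
In-quota duty = $236,304.58 × 4.5% = $10,633.71. Over-quota duty = $455,408.48 × 34.5% = $157,115.93.
Line duty = $10,633.71 + $157,115.93 = $167,749.64.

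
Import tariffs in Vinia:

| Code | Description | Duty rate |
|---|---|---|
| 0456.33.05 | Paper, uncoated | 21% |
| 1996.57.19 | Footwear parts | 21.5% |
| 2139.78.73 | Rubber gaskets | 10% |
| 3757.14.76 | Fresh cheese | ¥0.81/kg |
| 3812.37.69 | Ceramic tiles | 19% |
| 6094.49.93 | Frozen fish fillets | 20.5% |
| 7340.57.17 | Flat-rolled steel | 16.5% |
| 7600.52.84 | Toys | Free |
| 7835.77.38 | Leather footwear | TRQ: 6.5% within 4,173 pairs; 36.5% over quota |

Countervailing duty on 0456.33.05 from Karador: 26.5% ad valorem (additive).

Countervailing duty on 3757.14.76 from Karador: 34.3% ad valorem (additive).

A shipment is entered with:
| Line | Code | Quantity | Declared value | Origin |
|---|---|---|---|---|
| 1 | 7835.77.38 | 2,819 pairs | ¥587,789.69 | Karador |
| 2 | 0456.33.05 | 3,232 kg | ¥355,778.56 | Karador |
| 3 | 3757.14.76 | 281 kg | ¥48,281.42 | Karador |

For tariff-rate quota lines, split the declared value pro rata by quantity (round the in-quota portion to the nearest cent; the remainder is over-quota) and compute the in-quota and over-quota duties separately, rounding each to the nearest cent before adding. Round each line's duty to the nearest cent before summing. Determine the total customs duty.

Line 1 (7835.77.38, Karador, 2,819 pairs, ¥587,789.69):
Code 7835.77.38 is under a tariff-rate quota (threshold 4,173 pairs). Quantity 2,819 pairs is within the quota, so the in-quota rate 6.5% applies to the full value.
Duty = ¥587,789.69 × 6.5% = ¥38,206.33.
Line 2 (0456.33.05, Karador, 3,232 kg, ¥355,778.56):
Base rate for 0456.33.05 is 21%.
Additional duty on 0456.33.05 from Karador: +26.5%. Applied ad valorem rate: 21% + 26.5% = 47.5%.
Duty = ¥355,778.56 × 47.5% = ¥168,994.82.
Line 3 (3757.14.76, Karador, 281 kg, ¥48,281.42):
Base rate for 3757.14.76 is ¥0.81/kg.
Additional duty on 3757.14.76 from Karador: +34.3% ad valorem. Applied ad valorem rate = 34.3%.
Duty = ¥48,281.42 × 34.3% + 281 × ¥0.81 = ¥16,788.14.
Total = ¥38,206.33 + ¥168,994.82 + ¥16,788.14 = ¥223,989.29.

¥223,989.29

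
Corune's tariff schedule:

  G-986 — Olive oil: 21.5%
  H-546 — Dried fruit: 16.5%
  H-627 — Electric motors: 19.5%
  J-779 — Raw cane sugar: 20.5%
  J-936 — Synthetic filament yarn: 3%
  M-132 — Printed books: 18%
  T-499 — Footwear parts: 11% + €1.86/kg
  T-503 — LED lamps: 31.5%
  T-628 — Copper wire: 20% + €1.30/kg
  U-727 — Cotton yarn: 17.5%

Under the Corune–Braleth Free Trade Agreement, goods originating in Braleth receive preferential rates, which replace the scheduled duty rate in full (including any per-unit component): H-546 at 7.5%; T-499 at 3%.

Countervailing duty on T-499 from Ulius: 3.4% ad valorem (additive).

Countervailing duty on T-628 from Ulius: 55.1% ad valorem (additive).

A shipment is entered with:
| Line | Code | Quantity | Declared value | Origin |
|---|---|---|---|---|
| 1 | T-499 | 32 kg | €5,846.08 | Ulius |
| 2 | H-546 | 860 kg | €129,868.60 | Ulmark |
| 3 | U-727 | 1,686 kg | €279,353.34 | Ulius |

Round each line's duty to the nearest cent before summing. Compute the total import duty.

Line 1 (T-499, Ulius, 32 kg, €5,846.08):
Base rate for T-499 is 11% + €1.86/kg.
T-499 has an FTA preferential rate, but origin Ulius is not Braleth; base rate stands.
Additional duty on T-499 from Ulius: +3.4%. Applied ad valorem rate: 11% + 3.4% = 14.4%.
Duty = €5,846.08 × 14.4% + 32 × €1.86 = €901.36.
Line 2 (H-546, Ulmark, 860 kg, €129,868.60):
Base rate for H-546 is 16.5%.
H-546 has an FTA preferential rate, but origin Ulmark is not Braleth; base rate stands.
Duty = €129,868.60 × 16.5% = €21,428.32.
Line 3 (U-727, Ulius, 1,686 kg, €279,353.34):
Base rate for U-727 is 17.5%.
Duty = €279,353.34 × 17.5% = €48,886.83.
Total = €901.36 + €21,428.32 + €48,886.83 = €71,216.51.

€71,216.51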